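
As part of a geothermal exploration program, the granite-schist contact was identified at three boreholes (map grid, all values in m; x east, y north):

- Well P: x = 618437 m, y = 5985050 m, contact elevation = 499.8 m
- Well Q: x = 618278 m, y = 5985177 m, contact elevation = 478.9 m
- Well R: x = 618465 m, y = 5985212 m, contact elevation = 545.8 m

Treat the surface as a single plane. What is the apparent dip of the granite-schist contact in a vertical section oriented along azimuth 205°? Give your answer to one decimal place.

Two edge vectors: Well P→Well Q = (-159, 127, -20.9), Well P→Well R = (28, 162, 46).
Normal n = (Well P→Well Q) × (Well P→Well R) = (9227.8, 6728.8, -29314).
So ∂z/∂x = −n_x/n_z = 0.31479 and ∂z/∂y = −n_y/n_z = 0.22954.
Unit vector along 205° is (sin 205°, cos 205°) = (-0.4226, -0.9063).
Slope in that direction = a·(-0.4226) + b·(-0.9063) = −0.34107.
Apparent dip = arctan|0.34107| = 18.8° (true dip is 21.3°, so apparent ≤ true as expected).

18.8°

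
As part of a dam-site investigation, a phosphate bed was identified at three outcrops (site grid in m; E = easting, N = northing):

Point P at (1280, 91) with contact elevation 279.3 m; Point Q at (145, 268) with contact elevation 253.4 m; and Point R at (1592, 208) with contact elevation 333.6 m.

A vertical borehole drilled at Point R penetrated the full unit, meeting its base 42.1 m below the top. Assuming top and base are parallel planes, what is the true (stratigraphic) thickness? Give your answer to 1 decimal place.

Two edge vectors: Point P→Point Q = (-1135, 177, -25.9), Point P→Point R = (312, 117, 54.3).
Normal n = (Point P→Point Q) × (Point P→Point R) = (12641.4, 53549.7, -188019).
So ∂z/∂E = −n_x/n_z = 0.06723 and ∂z/∂N = −n_y/n_z = 0.28481.
|∇z| = √(a²+b²) = 0.29264, so dip δ = arctan(0.29264) = 16.31°.
True thickness = vertical thickness × cos δ = 42.1 × cos 16.31° = 40.4 m.

40.4 m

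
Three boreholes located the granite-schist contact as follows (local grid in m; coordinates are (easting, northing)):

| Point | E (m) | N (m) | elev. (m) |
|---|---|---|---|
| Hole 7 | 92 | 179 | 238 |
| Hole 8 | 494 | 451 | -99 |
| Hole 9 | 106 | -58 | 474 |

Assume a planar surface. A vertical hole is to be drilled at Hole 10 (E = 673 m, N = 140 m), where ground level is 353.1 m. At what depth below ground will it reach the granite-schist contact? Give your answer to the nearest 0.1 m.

167.8 m

Two edge vectors: Hole 7→Hole 8 = (402, 272, -337), Hole 7→Hole 9 = (14, -237, 236).
Normal n = (Hole 7→Hole 8) × (Hole 7→Hole 9) = (-15677, -99590, -99082).
So ∂z/∂E = −n_x/n_z = −0.15822 and ∂z/∂N = −n_y/n_z = −1.00513.
Intercept c from Hole 7: 238 + 14.56 + 179.92 = 432.47.
At (673, 140): z_contact = −106.48 − 140.72 + 432.47 = 185.27 m.
Depth below ground = 353.1 − 185.27 = 167.8 m.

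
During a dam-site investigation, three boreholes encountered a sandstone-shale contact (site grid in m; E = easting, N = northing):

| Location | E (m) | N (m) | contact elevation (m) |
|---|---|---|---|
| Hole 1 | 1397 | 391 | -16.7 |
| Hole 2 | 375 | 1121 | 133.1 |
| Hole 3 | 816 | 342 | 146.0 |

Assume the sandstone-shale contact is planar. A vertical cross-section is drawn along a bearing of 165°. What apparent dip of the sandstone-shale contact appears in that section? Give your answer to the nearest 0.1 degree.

Two edge vectors: Hole 1→Hole 2 = (-1022, 730, 149.8), Hole 1→Hole 3 = (-581, -49, 162.7).
Normal n = (Hole 1→Hole 2) × (Hole 1→Hole 3) = (126111.2, 79245.6, 474208).
So ∂z/∂E = −n_x/n_z = −0.26594 and ∂z/∂N = −n_y/n_z = −0.16711.
Unit vector along 165° is (sin 165°, cos 165°) = (0.2588, -0.9659).
Slope in that direction = a·(0.2588) + b·(-0.9659) = 0.09259.
Apparent dip = arctan|0.09259| = 5.3° (true dip is 17.4°, so apparent ≤ true as expected).

5.3°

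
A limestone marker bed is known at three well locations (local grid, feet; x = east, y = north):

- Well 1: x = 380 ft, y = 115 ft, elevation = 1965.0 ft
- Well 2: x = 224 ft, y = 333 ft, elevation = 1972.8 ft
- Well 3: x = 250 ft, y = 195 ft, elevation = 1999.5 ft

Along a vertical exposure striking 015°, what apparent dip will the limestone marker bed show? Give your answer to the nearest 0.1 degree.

20.7°

Two edge vectors: Well 1→Well 2 = (-156, 218, 7.8), Well 1→Well 3 = (-130, 80, 34.5).
Normal n = (Well 1→Well 2) × (Well 1→Well 3) = (6897, 4368, 15860).
So ∂z/∂x = −n_x/n_z = −0.43487 and ∂z/∂y = −n_y/n_z = −0.27541.
Unit vector along 015° is (sin 15°, cos 15°) = (0.2588, 0.9659).
Slope in that direction = a·(0.2588) + b·(0.9659) = −0.37858.
Apparent dip = arctan|0.37858| = 20.7° (true dip is 27.2°, so apparent ≤ true as expected).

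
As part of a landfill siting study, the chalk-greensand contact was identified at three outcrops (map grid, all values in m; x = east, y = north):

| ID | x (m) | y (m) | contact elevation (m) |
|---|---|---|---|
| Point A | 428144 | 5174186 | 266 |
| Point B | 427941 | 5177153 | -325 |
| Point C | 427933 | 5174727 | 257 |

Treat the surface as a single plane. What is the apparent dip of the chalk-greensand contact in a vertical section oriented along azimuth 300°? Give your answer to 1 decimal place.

Let the plane be z = a·x + b·y + c.
Point B−Point A: −203a + 2967b = −591;  Point C−Point A: −211a + 541b = −9.
Solving gives a = −0.56765, b = −0.23803.
Unit vector along 300° is (sin 300°, cos 300°) = (-0.8660, 0.5000).
Slope in that direction = a·(-0.8660) + b·(0.5000) = 0.37258.
Apparent dip = arctan|0.37258| = 20.4° (true dip is 31.6°, so apparent ≤ true as expected).

20.4°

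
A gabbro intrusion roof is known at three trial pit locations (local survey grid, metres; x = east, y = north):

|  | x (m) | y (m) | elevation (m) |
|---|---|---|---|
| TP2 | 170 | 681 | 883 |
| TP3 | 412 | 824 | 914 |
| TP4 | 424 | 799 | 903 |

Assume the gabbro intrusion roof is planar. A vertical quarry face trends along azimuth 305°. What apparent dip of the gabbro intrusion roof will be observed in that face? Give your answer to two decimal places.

Two edge vectors: TP2→TP3 = (242, 143, 31), TP2→TP4 = (254, 118, 20).
Normal n = (TP2→TP3) × (TP2→TP4) = (-798, 3034, -7766).
So ∂z/∂x = −n_x/n_z = −0.10276 and ∂z/∂y = −n_y/n_z = 0.39068.
Unit vector along 305° is (sin 305°, cos 305°) = (-0.8192, 0.5736).
Slope in that direction = a·(-0.8192) + b·(0.5736) = 0.30826.
Apparent dip = arctan|0.30826| = 17.13° (true dip is 22.0°, so apparent ≤ true as expected).

17.13°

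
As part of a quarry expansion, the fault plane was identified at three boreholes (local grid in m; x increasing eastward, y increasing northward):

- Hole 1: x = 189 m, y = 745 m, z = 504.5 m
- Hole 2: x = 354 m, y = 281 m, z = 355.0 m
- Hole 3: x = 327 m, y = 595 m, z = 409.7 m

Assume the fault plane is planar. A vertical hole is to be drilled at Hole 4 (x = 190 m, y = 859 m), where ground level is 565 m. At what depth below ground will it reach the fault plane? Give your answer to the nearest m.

Let the plane be z = a·x + b·y + c.
Hole 2−Hole 1: 165a − 464b = −149.5;  Hole 3−Hole 1: 138a − 150b = −94.8.
Solving gives a = −0.54891, b = 0.12700.
Then c = 504.5 − a·189 − b·745 = 513.63.
At (190, 859): z_contact = −104.3 + 109.1 + 513.63 = 518.4 m.
Depth below ground = 565 − 518.4 = 47 m.

47 m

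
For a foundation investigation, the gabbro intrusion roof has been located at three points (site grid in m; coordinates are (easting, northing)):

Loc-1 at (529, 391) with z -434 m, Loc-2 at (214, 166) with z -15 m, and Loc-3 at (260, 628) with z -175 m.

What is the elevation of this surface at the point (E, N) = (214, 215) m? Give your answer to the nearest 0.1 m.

Let the plane be z = a·E + b·N + c.
Loc-2−Loc-1: −315a − 225b = 419;  Loc-3−Loc-1: −269a + 237b = 259.
Solving gives a = −1.16569, b = −0.23026.
Then c = -434 − a·529 − b·391 = 272.68.
At (214, 215): z = −249.5 − 49.5 + 272.68 = -26.3 m.

-26.3 m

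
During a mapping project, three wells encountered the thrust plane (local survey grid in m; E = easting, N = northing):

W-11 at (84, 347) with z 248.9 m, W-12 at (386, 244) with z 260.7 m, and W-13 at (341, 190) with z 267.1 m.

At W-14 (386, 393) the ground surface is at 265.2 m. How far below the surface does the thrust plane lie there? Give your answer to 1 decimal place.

Let the plane be z = a·E + b·N + c.
W-12−W-11: 302a − 103b = 11.8;  W-13−W-11: 257a − 157b = 18.2.
Solving gives a = −0.00105, b = −0.11764.
Then c = 248.9 − a·84 − b·347 = 289.81.
At (386, 393): z_contact = −0.41 − 46.23 + 289.81 = 243.17 m.
Depth below ground = 265.2 − 243.17 = 22.0 m.

22.0 m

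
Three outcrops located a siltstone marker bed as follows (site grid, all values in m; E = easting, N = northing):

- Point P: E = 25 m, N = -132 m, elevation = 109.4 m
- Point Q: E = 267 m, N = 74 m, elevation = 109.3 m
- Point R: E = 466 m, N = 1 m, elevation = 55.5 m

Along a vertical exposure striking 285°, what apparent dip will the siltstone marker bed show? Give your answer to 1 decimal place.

13.5°

Two edge vectors: Point P→Point Q = (242, 206, -0.1), Point P→Point R = (441, 133, -53.9).
Normal n = (Point P→Point Q) × (Point P→Point R) = (-11090.1, 12999.7, -58660).
So ∂z/∂E = −n_x/n_z = −0.18906 and ∂z/∂N = −n_y/n_z = 0.22161.
Unit vector along 285° is (sin 285°, cos 285°) = (-0.9659, 0.2588).
Slope in that direction = a·(-0.9659) + b·(0.2588) = 0.23997.
Apparent dip = arctan|0.23997| = 13.5° (true dip is 16.2°, so apparent ≤ true as expected).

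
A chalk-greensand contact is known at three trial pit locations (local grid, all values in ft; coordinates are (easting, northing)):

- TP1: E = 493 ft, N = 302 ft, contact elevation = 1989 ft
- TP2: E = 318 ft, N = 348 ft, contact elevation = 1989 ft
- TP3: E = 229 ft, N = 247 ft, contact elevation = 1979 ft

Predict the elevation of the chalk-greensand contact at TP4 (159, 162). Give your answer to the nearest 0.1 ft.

1970.7 ft

Two edge vectors: TP1→TP2 = (-175, 46, 0), TP1→TP3 = (-264, -55, -10).
Normal n = (TP1→TP2) × (TP1→TP3) = (-460, -1750, 21769).
So ∂z/∂E = −n_x/n_z = 0.02113 and ∂z/∂N = −n_y/n_z = 0.08039.
Intercept c from TP1: 1989 − 10.42 − 24.28 = 1954.30.
At (159, 162): z = 3.4 + 13.0 + 1954.30 = 1970.7 ft.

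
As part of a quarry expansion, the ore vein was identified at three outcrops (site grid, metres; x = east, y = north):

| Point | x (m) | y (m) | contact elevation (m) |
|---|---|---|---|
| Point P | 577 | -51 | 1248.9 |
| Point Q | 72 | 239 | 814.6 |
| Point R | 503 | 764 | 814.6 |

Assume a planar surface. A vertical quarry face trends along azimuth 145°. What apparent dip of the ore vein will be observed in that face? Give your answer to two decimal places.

Two edge vectors: Point P→Point Q = (-505, 290, -434.3), Point P→Point R = (-74, 815, -434.3).
Normal n = (Point P→Point Q) × (Point P→Point R) = (228007.5, -187183.3, -390115).
So ∂z/∂x = −n_x/n_z = 0.58446 and ∂z/∂y = −n_y/n_z = −0.47982.
Unit vector along 145° is (sin 145°, cos 145°) = (0.5736, -0.8192).
Slope in that direction = a·(0.5736) + b·(-0.8192) = 0.72828.
Apparent dip = arctan|0.72828| = 36.06° (true dip is 37.1°, so apparent ≤ true as expected).

36.06°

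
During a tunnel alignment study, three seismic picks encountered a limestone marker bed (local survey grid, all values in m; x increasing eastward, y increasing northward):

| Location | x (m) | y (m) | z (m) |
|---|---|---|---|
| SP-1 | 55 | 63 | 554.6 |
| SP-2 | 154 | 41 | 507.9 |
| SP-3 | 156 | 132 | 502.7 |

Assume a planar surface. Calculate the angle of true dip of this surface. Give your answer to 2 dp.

Two edge vectors: SP-1→SP-2 = (99, -22, -46.7), SP-1→SP-3 = (101, 69, -51.9).
Normal n = (SP-1→SP-2) × (SP-1→SP-3) = (4364.1, 421.4, 9053).
So ∂z/∂x = −n_x/n_z = −0.48206 and ∂z/∂y = −n_y/n_z = −0.04655.
Gradient magnitude |∇z| = √(a² + b²) = √(0.23238 + 0.00217) = 0.48430.
True dip = arctan(0.48430) = 25.84°, dipping toward E (azimuth ≈ 084°).

25.84°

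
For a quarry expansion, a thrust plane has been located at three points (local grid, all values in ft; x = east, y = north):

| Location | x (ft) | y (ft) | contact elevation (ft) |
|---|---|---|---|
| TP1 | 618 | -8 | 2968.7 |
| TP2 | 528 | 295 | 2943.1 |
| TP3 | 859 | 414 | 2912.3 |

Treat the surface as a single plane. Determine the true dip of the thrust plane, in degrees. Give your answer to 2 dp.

Two edge vectors: TP1→TP2 = (-90, 303, -25.6), TP1→TP3 = (241, 422, -56.4).
Normal n = (TP1→TP2) × (TP1→TP3) = (-6286, -11245.6, -111003).
So ∂z/∂x = −n_x/n_z = −0.05663 and ∂z/∂y = −n_y/n_z = −0.10131.
Gradient magnitude |∇z| = √(a² + b²) = √(0.00321 + 0.01026) = 0.11606.
True dip = arctan(0.11606) = 6.62°, dipping toward NNE (azimuth ≈ 029°).

6.62°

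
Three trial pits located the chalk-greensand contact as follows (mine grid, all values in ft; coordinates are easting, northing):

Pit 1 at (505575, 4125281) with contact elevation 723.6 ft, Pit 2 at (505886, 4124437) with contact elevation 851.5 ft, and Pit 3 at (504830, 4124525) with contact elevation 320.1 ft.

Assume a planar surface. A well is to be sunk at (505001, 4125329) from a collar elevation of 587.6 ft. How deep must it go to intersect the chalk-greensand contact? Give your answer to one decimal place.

Let the plane be z = a·easting + b·northing + c.
Pit 2−Pit 1: 311a − 844b = 127.9;  Pit 3−Pit 1: −745a − 756b = −403.5.
Solving gives a = 0.506133146, b = 0.034961384.
Then c = 723.6 − a·505575 − b·4125281 = −399390.20.
At (505001, 4125329): z_contact = 255597.74 + 144227.21 − 399390.20 = 434.76 ft.
Depth below ground = 587.6 − 434.76 = 152.8 ft.

152.8 ft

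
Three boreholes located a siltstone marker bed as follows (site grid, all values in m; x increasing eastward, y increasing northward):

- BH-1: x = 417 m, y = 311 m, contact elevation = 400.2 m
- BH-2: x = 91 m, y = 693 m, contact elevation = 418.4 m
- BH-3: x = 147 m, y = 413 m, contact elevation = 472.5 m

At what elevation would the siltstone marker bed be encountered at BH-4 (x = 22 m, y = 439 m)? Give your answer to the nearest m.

512 m

Two edge vectors: BH-1→BH-2 = (-326, 382, 18.2), BH-1→BH-3 = (-270, 102, 72.3).
Normal n = (BH-1→BH-2) × (BH-1→BH-3) = (25762.2, 18655.8, 69888).
So ∂z/∂x = −n_x/n_z = −0.36862 and ∂z/∂y = −n_y/n_z = −0.26694.
Intercept c from BH-1: 400.2 + 153.72 + 83.02 = 636.93.
At (22, 439): z = −8.1 − 117.2 + 636.93 = 511.6 m.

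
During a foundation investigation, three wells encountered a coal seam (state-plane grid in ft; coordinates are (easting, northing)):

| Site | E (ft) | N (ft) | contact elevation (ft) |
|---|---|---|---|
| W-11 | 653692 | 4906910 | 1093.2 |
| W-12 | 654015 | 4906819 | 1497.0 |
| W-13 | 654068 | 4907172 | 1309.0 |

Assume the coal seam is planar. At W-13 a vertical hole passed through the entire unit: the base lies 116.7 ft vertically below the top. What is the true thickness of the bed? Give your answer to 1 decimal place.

72.5 ft

Two edge vectors: W-11→W-12 = (323, -91, 403.8), W-11→W-13 = (376, 262, 215.8).
Normal n = (W-11→W-12) × (W-11→W-13) = (-125433.4, 82125.4, 118842).
So ∂z/∂E = −n_x/n_z = 1.05546 and ∂z/∂N = −n_y/n_z = −0.69105.
|∇z| = √(a²+b²) = 1.26157, so dip δ = arctan(1.26157) = 51.60°.
True thickness = vertical thickness × cos δ = 116.7 × cos 51.60° = 72.5 ft.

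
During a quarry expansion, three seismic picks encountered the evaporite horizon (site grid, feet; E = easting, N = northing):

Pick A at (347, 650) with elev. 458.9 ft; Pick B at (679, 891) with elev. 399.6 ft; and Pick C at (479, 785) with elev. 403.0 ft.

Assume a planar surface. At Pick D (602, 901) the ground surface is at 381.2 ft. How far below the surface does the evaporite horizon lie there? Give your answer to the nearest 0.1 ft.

Two edge vectors: Pick A→Pick B = (332, 241, -59.3), Pick A→Pick C = (132, 135, -55.9).
Normal n = (Pick A→Pick B) × (Pick A→Pick C) = (-5466.4, 10731.2, 13008).
So ∂z/∂E = −n_x/n_z = 0.42023 and ∂z/∂N = −n_y/n_z = −0.82497.
Intercept c from Pick A: 458.9 − 145.82 + 536.23 = 849.31.
At (602, 901): z_contact = 252.98 − 743.30 + 849.31 = 358.99 ft.
Depth below ground = 381.2 − 358.99 = 22.2 ft.

22.2 ft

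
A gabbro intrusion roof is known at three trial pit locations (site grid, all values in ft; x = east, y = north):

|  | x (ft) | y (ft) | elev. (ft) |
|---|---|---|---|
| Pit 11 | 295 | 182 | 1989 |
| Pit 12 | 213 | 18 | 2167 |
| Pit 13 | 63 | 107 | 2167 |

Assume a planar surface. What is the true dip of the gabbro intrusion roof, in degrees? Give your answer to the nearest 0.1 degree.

Let the plane be z = a·x + b·y + c.
Pit 12−Pit 11: −82a − 164b = 178;  Pit 13−Pit 11: −232a − 75b = 178.
Solving gives a = −0.49665, b = −0.83704.
Gradient magnitude |∇z| = √(a² + b²) = √(0.24666 + 0.70064) = 0.97329.
True dip = arctan(0.97329) = 44.2°, dipping toward NNE (azimuth ≈ 031°).

44.2°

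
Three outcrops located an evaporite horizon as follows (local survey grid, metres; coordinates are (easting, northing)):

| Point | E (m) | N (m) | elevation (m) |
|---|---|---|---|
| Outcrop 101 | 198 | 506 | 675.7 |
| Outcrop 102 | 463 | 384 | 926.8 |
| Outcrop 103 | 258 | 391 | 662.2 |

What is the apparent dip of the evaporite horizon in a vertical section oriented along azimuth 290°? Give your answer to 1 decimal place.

Let the plane be z = a·E + b·N + c.
Outcrop 102−Outcrop 101: 265a − 122b = 251.1;  Outcrop 103−Outcrop 101: 60a − 115b = −13.5.
Solving gives a = 1.31823, b = 0.80516.
Unit vector along 290° is (sin 290°, cos 290°) = (-0.9397, 0.3420).
Slope in that direction = a·(-0.9397) + b·(0.3420) = −0.96335.
Apparent dip = arctan|0.96335| = 43.9° (true dip is 57.1°, so apparent ≤ true as expected).

43.9°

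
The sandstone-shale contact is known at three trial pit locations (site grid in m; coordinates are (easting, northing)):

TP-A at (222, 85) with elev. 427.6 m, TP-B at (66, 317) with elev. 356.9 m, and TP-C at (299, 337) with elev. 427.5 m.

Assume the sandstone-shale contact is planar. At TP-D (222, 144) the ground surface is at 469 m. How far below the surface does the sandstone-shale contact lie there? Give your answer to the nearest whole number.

Let the plane be z = a·E + b·N + c.
TP-B−TP-A: −156a + 232b = −70.7;  TP-C−TP-A: 77a + 252b = −0.1.
Solving gives a = 0.31120, b = −0.09549.
Then c = 427.6 − a·222 − b·85 = 366.63.
At (222, 144): z_contact = 69.1 − 13.7 + 366.63 = 422.0 m.
Depth below ground = 469 − 422.0 = 47 m.

47 m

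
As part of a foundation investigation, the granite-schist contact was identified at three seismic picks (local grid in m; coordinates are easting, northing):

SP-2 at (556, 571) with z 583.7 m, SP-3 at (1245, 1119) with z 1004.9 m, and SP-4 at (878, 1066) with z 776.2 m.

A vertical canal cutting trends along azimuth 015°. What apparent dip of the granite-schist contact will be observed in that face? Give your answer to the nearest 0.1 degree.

8.2°

Let the plane be z = a·easting + b·northing + c.
SP-3−SP-2: 689a + 548b = 421.2;  SP-4−SP-2: 322a + 495b = 192.5.
Solving gives a = 0.62579, b = −0.01819.
Unit vector along 015° is (sin 15°, cos 15°) = (0.2588, 0.9659).
Slope in that direction = a·(0.2588) + b·(0.9659) = 0.14440.
Apparent dip = arctan|0.14440| = 8.2° (true dip is 32.0°, so apparent ≤ true as expected).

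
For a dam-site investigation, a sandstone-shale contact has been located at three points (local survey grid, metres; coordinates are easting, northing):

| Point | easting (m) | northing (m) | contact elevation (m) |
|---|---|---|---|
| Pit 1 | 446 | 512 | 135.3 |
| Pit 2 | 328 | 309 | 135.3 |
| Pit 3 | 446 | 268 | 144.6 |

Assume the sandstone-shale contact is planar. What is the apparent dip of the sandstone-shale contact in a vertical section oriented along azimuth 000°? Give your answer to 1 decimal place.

Let the plane be z = a·easting + b·northing + c.
Pit 2−Pit 1: −118a − 203b = 0;  Pit 3−Pit 1: 0a − 244b = 9.3.
Solving gives a = 0.06557, b = −0.03811.
Unit vector along 000° is (sin 0°, cos 0°) = (0.0000, 1.0000).
Slope in that direction = a·(0.0000) + b·(1.0000) = −0.03811.
Apparent dip = arctan|0.03811| = 2.2° (true dip is 4.3°, so apparent ≤ true as expected).

2.2°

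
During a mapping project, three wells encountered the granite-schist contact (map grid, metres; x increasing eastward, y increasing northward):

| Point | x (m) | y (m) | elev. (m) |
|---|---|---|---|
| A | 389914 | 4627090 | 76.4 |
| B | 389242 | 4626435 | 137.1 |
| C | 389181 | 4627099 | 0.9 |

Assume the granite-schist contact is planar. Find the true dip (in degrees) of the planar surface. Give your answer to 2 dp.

12.42°

Let the plane be z = a·x + b·y + c.
B−A: −672a − 655b = 60.7;  C−A: −733a + 9b = −75.5.
Solving gives a = 0.10060, b = −0.19588.
Gradient magnitude |∇z| = √(a² + b²) = √(0.01012 + 0.03837) = 0.22020.
True dip = arctan(0.22020) = 12.42°, dipping toward NNW (azimuth ≈ 333°).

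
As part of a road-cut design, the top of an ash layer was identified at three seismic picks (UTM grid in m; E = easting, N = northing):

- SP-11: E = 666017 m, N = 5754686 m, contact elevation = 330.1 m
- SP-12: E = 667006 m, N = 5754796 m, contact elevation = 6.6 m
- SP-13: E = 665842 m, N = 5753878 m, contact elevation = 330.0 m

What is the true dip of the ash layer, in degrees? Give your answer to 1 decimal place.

18.9°

Let the plane be z = a·E + b·N + c.
SP-12−SP-11: 989a + 110b = −323.5;  SP-13−SP-11: −175a − 808b = −0.1.
Solving gives a = −0.33519, b = 0.07272.
Gradient magnitude |∇z| = √(a² + b²) = √(0.11235 + 0.00529) = 0.34298.
True dip = arctan(0.34298) = 18.9°, dipping toward ESE (azimuth ≈ 102°).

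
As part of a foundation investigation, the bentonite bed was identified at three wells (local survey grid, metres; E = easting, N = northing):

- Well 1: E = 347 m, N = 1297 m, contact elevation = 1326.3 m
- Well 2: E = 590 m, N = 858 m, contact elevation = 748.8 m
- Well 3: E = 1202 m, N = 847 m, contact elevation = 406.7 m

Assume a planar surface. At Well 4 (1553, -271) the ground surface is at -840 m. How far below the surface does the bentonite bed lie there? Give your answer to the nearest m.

Let the plane be z = a·E + b·N + c.
Well 2−Well 1: 243a − 439b = −577.5;  Well 3−Well 1: 855a − 450b = −919.6.
Solving gives a = −0.54072, b = 1.01618.
Then c = 1326.3 − a·347 − b·1297 = 195.94.
At (1553, -271): z_contact = −839.7 − 275.4 + 195.94 = -919.2 m.
Depth below ground = -840 − (-919.2) = 79 m.

79 m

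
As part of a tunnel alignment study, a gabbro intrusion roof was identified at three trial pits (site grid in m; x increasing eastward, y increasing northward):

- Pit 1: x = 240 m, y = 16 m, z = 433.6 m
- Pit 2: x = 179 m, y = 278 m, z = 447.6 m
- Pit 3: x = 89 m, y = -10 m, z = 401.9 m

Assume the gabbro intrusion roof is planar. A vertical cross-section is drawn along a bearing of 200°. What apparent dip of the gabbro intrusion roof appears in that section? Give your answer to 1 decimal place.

9.0°

Let the plane be z = a·x + b·y + c.
Pit 2−Pit 1: −61a + 262b = 14;  Pit 3−Pit 1: −151a − 26b = −31.7.
Solving gives a = 0.19300, b = 0.09837.
Unit vector along 200° is (sin 200°, cos 200°) = (-0.3420, -0.9397).
Slope in that direction = a·(-0.3420) + b·(-0.9397) = −0.15845.
Apparent dip = arctan|0.15845| = 9.0° (true dip is 12.2°, so apparent ≤ true as expected).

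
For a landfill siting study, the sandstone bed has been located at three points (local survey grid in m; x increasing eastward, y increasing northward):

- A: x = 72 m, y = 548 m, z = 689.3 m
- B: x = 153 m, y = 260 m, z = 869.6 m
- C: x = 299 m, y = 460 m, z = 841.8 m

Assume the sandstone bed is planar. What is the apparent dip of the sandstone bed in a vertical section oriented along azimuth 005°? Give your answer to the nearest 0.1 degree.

Two edge vectors: A→B = (81, -288, 180.3), A→C = (227, -88, 152.5).
Normal n = (A→B) × (A→C) = (-28053.6, 28575.6, 58248).
So ∂z/∂x = −n_x/n_z = 0.48162 and ∂z/∂y = −n_y/n_z = −0.49059.
Unit vector along 005° is (sin 5°, cos 5°) = (0.0872, 0.9962).
Slope in that direction = a·(0.0872) + b·(0.9962) = −0.44674.
Apparent dip = arctan|0.44674| = 24.1° (true dip is 34.5°, so apparent ≤ true as expected).

24.1°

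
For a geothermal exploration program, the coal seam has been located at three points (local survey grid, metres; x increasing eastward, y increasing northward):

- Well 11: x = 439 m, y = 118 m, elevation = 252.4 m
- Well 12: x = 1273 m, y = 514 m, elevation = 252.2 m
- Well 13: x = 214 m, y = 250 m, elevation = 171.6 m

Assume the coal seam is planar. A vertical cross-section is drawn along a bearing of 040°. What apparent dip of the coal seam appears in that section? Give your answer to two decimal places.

8.88°

Let the plane be z = a·x + b·y + c.
Well 12−Well 11: 834a + 396b = −0.2;  Well 13−Well 11: −225a + 132b = −80.8.
Solving gives a = 0.16050, b = −0.33854.
Unit vector along 040° is (sin 40°, cos 40°) = (0.6428, 0.7660).
Slope in that direction = a·(0.6428) + b·(0.7660) = −0.15616.
Apparent dip = arctan|0.15616| = 8.88° (true dip is 20.5°, so apparent ≤ true as expected).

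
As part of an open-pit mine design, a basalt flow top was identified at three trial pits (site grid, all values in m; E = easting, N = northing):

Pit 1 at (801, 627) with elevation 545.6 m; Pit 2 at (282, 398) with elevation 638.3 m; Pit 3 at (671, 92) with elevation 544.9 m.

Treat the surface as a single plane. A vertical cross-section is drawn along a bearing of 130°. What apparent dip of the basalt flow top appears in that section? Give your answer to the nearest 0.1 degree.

Two edge vectors: Pit 1→Pit 2 = (-519, -229, 92.7), Pit 1→Pit 3 = (-130, -535, -0.7).
Normal n = (Pit 1→Pit 2) × (Pit 1→Pit 3) = (49754.8, -12414.3, 247895).
So ∂z/∂E = −n_x/n_z = −0.20071 and ∂z/∂N = −n_y/n_z = 0.05008.
Unit vector along 130° is (sin 130°, cos 130°) = (0.7660, -0.6428).
Slope in that direction = a·(0.7660) + b·(-0.6428) = −0.18594.
Apparent dip = arctan|0.18594| = 10.5° (true dip is 11.7°, so apparent ≤ true as expected).

10.5°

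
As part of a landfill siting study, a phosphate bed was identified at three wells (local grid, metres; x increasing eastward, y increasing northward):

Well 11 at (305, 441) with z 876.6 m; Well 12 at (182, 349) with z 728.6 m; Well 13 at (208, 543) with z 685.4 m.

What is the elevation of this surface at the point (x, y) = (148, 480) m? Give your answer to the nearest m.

621 m

Two edge vectors: Well 11→Well 12 = (-123, -92, -148), Well 11→Well 13 = (-97, 102, -191.2).
Normal n = (Well 11→Well 12) × (Well 11→Well 13) = (32686.4, -9161.6, -21470).
So ∂z/∂x = −n_x/n_z = 1.52242 and ∂z/∂y = −n_y/n_z = −0.42672.
Intercept c from Well 11: 876.6 − 464.34 + 188.18 = 600.44.
At (148, 480): z = 225.3 − 204.8 + 600.44 = 620.9 m.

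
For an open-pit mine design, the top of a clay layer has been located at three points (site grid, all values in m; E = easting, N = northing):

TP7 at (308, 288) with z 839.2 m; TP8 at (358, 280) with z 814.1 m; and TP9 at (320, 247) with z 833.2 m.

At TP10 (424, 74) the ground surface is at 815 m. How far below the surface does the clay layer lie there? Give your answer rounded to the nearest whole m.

Let the plane be z = a·E + b·N + c.
TP8−TP7: 50a − 8b = −25.1;  TP9−TP7: 12a − 41b = −6.
Solving gives a = −0.50210, b = −0.00061.
Then c = 839.2 − a·308 − b·288 = 994.02.
At (424, 74): z_contact = −212.9 − 0.0 + 994.02 = 781.1 m.
Depth below ground = 815 − 781.1 = 34 m.

34 m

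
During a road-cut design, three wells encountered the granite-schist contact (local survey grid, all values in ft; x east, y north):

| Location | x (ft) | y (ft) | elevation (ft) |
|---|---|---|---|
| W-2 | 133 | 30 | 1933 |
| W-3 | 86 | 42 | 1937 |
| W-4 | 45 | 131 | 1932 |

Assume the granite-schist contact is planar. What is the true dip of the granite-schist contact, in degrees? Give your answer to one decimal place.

Let the plane be z = a·x + b·y + c.
W-3−W-2: −47a + 12b = 4;  W-4−W-2: −88a + 101b = −1.
Solving gives a = −0.11271, b = −0.10810.
Gradient magnitude |∇z| = √(a² + b²) = √(0.01270 + 0.01169) = 0.15617.
True dip = arctan(0.15617) = 8.9°, dipping toward NE (azimuth ≈ 046°).

8.9°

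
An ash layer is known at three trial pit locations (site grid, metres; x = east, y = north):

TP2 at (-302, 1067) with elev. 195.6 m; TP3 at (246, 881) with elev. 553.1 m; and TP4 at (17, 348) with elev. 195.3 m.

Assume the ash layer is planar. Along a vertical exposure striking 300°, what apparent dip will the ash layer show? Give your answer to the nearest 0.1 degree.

Let the plane be z = a·x + b·y + c.
TP3−TP2: 548a − 186b = 357.5;  TP4−TP2: 319a − 719b = −0.3.
Solving gives a = 0.76820, b = 0.34124.
Unit vector along 300° is (sin 300°, cos 300°) = (-0.8660, 0.5000).
Slope in that direction = a·(-0.8660) + b·(0.5000) = −0.49466.
Apparent dip = arctan|0.49466| = 26.3° (true dip is 40.0°, so apparent ≤ true as expected).

26.3°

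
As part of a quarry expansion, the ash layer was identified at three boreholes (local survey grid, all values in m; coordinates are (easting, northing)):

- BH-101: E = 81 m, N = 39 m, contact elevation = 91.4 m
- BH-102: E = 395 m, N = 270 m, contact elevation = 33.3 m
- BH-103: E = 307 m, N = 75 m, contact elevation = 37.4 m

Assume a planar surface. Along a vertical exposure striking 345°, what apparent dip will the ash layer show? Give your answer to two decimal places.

8.87°

Two edge vectors: BH-101→BH-102 = (314, 231, -58.1), BH-101→BH-103 = (226, 36, -54).
Normal n = (BH-101→BH-102) × (BH-101→BH-103) = (-10382.4, 3825.4, -40902).
So ∂z/∂E = −n_x/n_z = −0.25384 and ∂z/∂N = −n_y/n_z = 0.09353.
Unit vector along 345° is (sin 345°, cos 345°) = (-0.2588, 0.9659).
Slope in that direction = a·(-0.2588) + b·(0.9659) = 0.15604.
Apparent dip = arctan|0.15604| = 8.87° (true dip is 15.1°, so apparent ≤ true as expected).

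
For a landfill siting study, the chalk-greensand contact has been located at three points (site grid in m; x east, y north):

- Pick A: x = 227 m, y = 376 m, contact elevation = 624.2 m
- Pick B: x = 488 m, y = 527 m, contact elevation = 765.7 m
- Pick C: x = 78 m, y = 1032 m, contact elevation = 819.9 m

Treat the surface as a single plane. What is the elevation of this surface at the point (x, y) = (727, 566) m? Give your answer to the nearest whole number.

858 m

Two edge vectors: Pick A→Pick B = (261, 151, 141.5), Pick A→Pick C = (-149, 656, 195.7).
Normal n = (Pick A→Pick B) × (Pick A→Pick C) = (-63273.3, -72161.2, 193715).
So ∂z/∂x = −n_x/n_z = 0.32663 and ∂z/∂y = −n_y/n_z = 0.37251.
Intercept c from Pick A: 624.2 − 74.15 − 140.06 = 409.99.
At (727, 566): z = 237.5 + 210.8 + 409.99 = 858.3 m.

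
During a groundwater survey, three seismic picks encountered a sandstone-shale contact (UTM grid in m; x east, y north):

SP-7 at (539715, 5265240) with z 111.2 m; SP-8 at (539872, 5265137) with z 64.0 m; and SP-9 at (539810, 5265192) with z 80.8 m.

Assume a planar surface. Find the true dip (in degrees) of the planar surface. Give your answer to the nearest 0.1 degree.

Let the plane be z = a·x + b·y + c.
SP-8−SP-7: 157a − 103b = −47.2;  SP-9−SP-7: 95a − 48b = −30.4.
Solving gives a = −0.38488, b = −0.12841.
Gradient magnitude |∇z| = √(a² + b²) = √(0.14813 + 0.01649) = 0.40574.
True dip = arctan(0.40574) = 22.1°, dipping toward ENE (azimuth ≈ 072°).

22.1°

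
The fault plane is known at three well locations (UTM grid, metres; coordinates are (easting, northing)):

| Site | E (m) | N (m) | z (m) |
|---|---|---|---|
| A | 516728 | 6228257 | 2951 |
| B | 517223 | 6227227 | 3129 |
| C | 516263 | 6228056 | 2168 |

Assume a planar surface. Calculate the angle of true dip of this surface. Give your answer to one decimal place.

57.1°

Let the plane be z = a·E + b·N + c.
B−A: 495a − 1030b = 178;  C−A: −465a − 201b = −783.
Solving gives a = 1.45609, b = 0.52696.
Gradient magnitude |∇z| = √(a² + b²) = √(2.12020 + 0.27768) = 1.54851.
True dip = arctan(1.54851) = 57.1°, dipping toward WSW (azimuth ≈ 250°).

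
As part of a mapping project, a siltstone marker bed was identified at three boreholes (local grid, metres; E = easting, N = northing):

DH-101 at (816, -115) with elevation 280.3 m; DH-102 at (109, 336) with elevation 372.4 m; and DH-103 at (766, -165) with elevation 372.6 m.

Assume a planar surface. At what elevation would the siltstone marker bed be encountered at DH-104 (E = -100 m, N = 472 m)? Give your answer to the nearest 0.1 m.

Let the plane be z = a·E + b·N + c.
DH-102−DH-101: −707a + 451b = 92.1;  DH-103−DH-101: −50a − 50b = 92.3.
Solving gives a = −0.79849, b = −1.04751.
Then c = 280.3 − a·816 − b·-115 = 811.40.
At (-100, 472): z = 79.8 − 494.4 + 811.40 = 396.8 m.

396.8 m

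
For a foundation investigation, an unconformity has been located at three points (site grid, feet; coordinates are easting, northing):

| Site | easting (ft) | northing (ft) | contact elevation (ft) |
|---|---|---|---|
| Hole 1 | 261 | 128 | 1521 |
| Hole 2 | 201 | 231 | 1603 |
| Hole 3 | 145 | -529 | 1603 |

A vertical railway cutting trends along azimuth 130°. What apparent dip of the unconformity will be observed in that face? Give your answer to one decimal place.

44.6°

Two edge vectors: Hole 1→Hole 2 = (-60, 103, 82), Hole 1→Hole 3 = (-116, -657, 82).
Normal n = (Hole 1→Hole 2) × (Hole 1→Hole 3) = (62320, -4592, 51368).
So ∂z/∂easting = −n_x/n_z = −1.21321 and ∂z/∂northing = −n_y/n_z = 0.08939.
Unit vector along 130° is (sin 130°, cos 130°) = (0.7660, -0.6428).
Slope in that direction = a·(0.7660) + b·(-0.6428) = −0.98683.
Apparent dip = arctan|0.98683| = 44.6° (true dip is 50.6°, so apparent ≤ true as expected).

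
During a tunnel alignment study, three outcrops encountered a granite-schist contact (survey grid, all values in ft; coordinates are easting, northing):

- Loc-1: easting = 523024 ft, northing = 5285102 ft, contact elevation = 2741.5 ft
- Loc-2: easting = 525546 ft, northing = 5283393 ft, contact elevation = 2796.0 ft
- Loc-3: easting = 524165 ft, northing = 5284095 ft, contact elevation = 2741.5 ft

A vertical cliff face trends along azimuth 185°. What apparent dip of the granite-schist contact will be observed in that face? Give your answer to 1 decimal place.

Two edge vectors: Loc-1→Loc-2 = (2522, -1709, 54.5), Loc-1→Loc-3 = (1141, -1007, 0).
Normal n = (Loc-1→Loc-2) × (Loc-1→Loc-3) = (54881.5, 62184.5, -589685).
So ∂z/∂easting = −n_x/n_z = 0.09307 and ∂z/∂northing = −n_y/n_z = 0.10545.
Unit vector along 185° is (sin 185°, cos 185°) = (-0.0872, -0.9962).
Slope in that direction = a·(-0.0872) + b·(-0.9962) = −0.11316.
Apparent dip = arctan|0.11316| = 6.5° (true dip is 8.0°, so apparent ≤ true as expected).

6.5°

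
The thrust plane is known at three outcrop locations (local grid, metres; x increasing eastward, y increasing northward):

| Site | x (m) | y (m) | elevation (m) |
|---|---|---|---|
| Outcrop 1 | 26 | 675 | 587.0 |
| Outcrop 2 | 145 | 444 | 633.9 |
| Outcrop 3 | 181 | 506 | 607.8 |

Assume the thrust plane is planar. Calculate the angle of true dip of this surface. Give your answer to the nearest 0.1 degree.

Let the plane be z = a·x + b·y + c.
Outcrop 2−Outcrop 1: 119a − 231b = 46.9;  Outcrop 3−Outcrop 1: 155a − 169b = 20.8.
Solving gives a = −0.19888, b = −0.30549.
Gradient magnitude |∇z| = √(a² + b²) = √(0.03956 + 0.09332) = 0.36452.
True dip = arctan(0.36452) = 20.0°, dipping toward NNE (azimuth ≈ 033°).

20.0°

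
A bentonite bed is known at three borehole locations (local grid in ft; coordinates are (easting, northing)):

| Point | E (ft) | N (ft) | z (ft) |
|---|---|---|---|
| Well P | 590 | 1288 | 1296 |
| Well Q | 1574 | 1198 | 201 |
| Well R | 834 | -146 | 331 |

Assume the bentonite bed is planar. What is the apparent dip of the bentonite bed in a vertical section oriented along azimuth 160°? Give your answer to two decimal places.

39.59°

Two edge vectors: Well P→Well Q = (984, -90, -1095), Well P→Well R = (244, -1434, -965).
Normal n = (Well P→Well Q) × (Well P→Well R) = (-1483380, 682380, -1389096).
So ∂z/∂E = −n_x/n_z = −1.06787 and ∂z/∂N = −n_y/n_z = 0.49124.
Unit vector along 160° is (sin 160°, cos 160°) = (0.3420, -0.9397).
Slope in that direction = a·(0.3420) + b·(-0.9397) = −0.82685.
Apparent dip = arctan|0.82685| = 39.59° (true dip is 49.6°, so apparent ≤ true as expected).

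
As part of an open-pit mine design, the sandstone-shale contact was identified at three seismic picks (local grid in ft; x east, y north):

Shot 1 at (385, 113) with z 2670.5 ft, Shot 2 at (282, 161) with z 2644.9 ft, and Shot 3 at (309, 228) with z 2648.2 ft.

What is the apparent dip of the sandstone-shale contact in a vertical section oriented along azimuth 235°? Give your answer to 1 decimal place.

Let the plane be z = a·x + b·y + c.
Shot 2−Shot 1: −103a + 48b = −25.6;  Shot 3−Shot 1: −76a + 115b = −22.3.
Solving gives a = 0.22857, b = −0.04286.
Unit vector along 235° is (sin 235°, cos 235°) = (-0.8192, -0.5736).
Slope in that direction = a·(-0.8192) + b·(-0.5736) = −0.16265.
Apparent dip = arctan|0.16265| = 9.2° (true dip is 13.1°, so apparent ≤ true as expected).

9.2°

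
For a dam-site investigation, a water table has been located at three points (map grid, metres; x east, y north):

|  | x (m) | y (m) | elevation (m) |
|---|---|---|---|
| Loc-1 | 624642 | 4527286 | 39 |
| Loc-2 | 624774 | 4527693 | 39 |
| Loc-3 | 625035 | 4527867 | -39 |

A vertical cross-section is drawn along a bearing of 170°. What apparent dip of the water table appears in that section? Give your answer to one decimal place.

10.6°

Let the plane be z = a·x + b·y + c.
Loc-2−Loc-1: 132a + 407b = 0;  Loc-3−Loc-1: 393a + 581b = −78.
Solving gives a = −0.38129, b = 0.12366.
Unit vector along 170° is (sin 170°, cos 170°) = (0.1736, -0.9848).
Slope in that direction = a·(0.1736) + b·(-0.9848) = −0.18799.
Apparent dip = arctan|0.18799| = 10.6° (true dip is 21.8°, so apparent ≤ true as expected).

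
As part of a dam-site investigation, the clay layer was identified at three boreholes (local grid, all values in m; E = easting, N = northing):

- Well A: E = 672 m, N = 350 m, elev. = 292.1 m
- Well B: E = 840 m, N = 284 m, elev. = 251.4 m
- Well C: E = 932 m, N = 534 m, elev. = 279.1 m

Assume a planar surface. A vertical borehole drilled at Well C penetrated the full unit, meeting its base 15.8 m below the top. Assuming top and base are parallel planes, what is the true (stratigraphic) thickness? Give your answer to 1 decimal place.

15.3 m

Let the plane be z = a·E + b·N + c.
Well B−Well A: 168a − 66b = −40.7;  Well C−Well A: 260a + 184b = −13.
Solving gives a = −0.17363, b = 0.17470.
|∇z| = √(a²+b²) = 0.24631, so dip δ = arctan(0.24631) = 13.84°.
True thickness = vertical thickness × cos δ = 15.8 × cos 13.84° = 15.3 m.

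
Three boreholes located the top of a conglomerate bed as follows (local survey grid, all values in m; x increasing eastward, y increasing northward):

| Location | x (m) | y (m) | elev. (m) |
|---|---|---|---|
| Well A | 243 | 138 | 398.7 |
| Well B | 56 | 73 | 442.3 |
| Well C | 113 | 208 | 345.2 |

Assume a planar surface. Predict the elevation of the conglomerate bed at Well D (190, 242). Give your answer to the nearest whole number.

322 m

Let the plane be z = a·x + b·y + c.
Well B−Well A: −187a − 65b = 43.6;  Well C−Well A: −130a + 70b = −53.5.
Solving gives a = 0.01975, b = −0.72760.
Then c = 398.7 − a·243 − b·138 = 494.31.
At (190, 242): z = 3.8 − 176.1 + 494.31 = 322.0 m.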